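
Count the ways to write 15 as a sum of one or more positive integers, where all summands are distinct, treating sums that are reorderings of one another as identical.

A partial list (first 12 by largest part):
15
14 + 1
13 + 2
12 + 3
12 + 2 + 1
11 + 4
11 + 3 + 1
10 + 5
10 + 4 + 1
10 + 3 + 2
9 + 6
9 + 5 + 1
…and 15 more, for 27 total.

27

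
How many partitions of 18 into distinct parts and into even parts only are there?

8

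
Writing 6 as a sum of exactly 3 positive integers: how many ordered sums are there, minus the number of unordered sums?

Compositions: C(5,2) = 10.
Partitions of 6 into exactly 3 parts: 3.
Difference: 10 − 3 = 7.

7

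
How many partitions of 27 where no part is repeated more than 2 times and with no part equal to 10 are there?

There are 623 such partitions.

623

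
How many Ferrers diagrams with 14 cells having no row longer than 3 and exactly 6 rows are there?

3

The partitions of 14 that satisfy the conditions:
3,3,3,3,1,1
3,3,3,2,2,1
3,3,2,2,2,2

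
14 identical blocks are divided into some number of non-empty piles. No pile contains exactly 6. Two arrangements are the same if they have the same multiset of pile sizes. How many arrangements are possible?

Enumerating by decreasing first part gives 113 partitions in all.

113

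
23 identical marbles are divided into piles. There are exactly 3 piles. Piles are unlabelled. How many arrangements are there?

A partial list (first 12 by largest part):
21 + 1 + 1
20 + 2 + 1
19 + 3 + 1
19 + 2 + 2
18 + 4 + 1
18 + 3 + 2
17 + 5 + 1
17 + 4 + 2
17 + 3 + 3
16 + 6 + 1
16 + 5 + 2
16 + 4 + 3
…and 32 more, for 44 total.

44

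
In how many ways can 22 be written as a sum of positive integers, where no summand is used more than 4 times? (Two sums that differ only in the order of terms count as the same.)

628

Direct enumeration gives 628 partitions.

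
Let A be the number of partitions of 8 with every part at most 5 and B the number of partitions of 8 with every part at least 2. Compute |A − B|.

Partitions of 8 with every part at most 5: 18.
Partitions of 8 with every part at least 2: 7.
|18 − 7| = 11.

11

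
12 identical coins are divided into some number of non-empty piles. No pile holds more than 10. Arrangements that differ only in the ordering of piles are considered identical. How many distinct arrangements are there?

Enumerating by decreasing first part gives 75 partitions in all.

75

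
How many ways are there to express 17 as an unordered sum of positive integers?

297

Counting exhaustively, 297 partitions satisfy the conditions.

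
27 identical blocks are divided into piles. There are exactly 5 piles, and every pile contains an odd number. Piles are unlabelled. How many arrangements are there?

There are too many to list fully; the first 12 (by largest part) are:
23, 1, 1, 1, 1
21, 3, 1, 1, 1
19, 5, 1, 1, 1
19, 3, 3, 1, 1
17, 7, 1, 1, 1
17, 5, 3, 1, 1
17, 3, 3, 3, 1
15, 9, 1, 1, 1
15, 7, 3, 1, 1
15, 5, 5, 1, 1
15, 5, 3, 3, 1
15, 3, 3, 3, 3
…and 25 more, for 37 total.

37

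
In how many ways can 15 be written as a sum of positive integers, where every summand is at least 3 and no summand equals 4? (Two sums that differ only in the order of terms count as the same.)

11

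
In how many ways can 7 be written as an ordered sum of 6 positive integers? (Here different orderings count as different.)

Equivalently, choose which 5 of the 6 gaps become plus signs: C(6,5) = 6.

6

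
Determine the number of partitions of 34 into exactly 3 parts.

96

Counting exhaustively, 96 partitions satisfy the conditions.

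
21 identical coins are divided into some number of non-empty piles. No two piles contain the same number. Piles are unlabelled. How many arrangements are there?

76

Counting exhaustively, 76 partitions satisfy the conditions.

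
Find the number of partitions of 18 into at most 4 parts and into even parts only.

18

They are:
18
16 + 2
14 + 4
14 + 2 + 2
12 + 6
12 + 4 + 2
12 + 2 + 2 + 2
10 + 8
10 + 6 + 2
10 + 4 + 4
10 + 4 + 2 + 2
8 + 8 + 2
8 + 6 + 4
8 + 6 + 2 + 2
8 + 4 + 4 + 2
6 + 6 + 6
6 + 6 + 4 + 2
6 + 4 + 4 + 4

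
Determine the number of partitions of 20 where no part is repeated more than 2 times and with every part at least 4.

The partitions of 20 that satisfy the conditions:
20
16,4
15,5
14,6
13,7
12,8
12,4,4
11,9
11,5,4
10,10
10,6,4
10,5,5
9,7,4
9,6,5
8,8,4
8,7,5
8,6,6
7,7,6
7,5,4,4
6,6,4,4
6,5,5,4

21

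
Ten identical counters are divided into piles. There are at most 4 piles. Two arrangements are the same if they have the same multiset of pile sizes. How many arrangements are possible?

23

They are:
10
9, 1
8, 2
8, 1, 1
7, 3
7, 2, 1
7, 1, 1, 1
6, 4
6, 3, 1
6, 2, 2
6, 2, 1, 1
5, 5
5, 4, 1
5, 3, 2
5, 3, 1, 1
5, 2, 2, 1
4, 4, 2
4, 4, 1, 1
4, 3, 3
4, 3, 2, 1
4, 2, 2, 2
3, 3, 3, 1
3, 3, 2, 2
That's 23 in total.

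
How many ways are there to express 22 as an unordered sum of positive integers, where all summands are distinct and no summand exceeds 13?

64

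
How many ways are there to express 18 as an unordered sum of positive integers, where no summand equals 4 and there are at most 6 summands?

129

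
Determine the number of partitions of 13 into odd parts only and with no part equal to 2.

18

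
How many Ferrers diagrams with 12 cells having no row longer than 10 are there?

75

Direct enumeration gives 75 partitions.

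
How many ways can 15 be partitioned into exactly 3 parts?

Enumerating:
13, 1, 1
12, 2, 1
11, 3, 1
11, 2, 2
10, 4, 1
10, 3, 2
9, 5, 1
9, 4, 2
9, 3, 3
8, 6, 1
8, 5, 2
8, 4, 3
7, 7, 1
7, 6, 2
7, 5, 3
7, 4, 4
6, 6, 3
6, 5, 4
5, 5, 5

19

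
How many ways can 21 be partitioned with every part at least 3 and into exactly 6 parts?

3

They are:
6 + 3 + 3 + 3 + 3 + 3
5 + 4 + 3 + 3 + 3 + 3
4 + 4 + 4 + 3 + 3 + 3
That's 3 in total.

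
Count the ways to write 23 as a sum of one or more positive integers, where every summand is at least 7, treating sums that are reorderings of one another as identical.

The partitions of 23 that satisfy the conditions:
23
16 + 7
15 + 8
14 + 9
13 + 10
12 + 11
9 + 7 + 7
8 + 8 + 7
That's 8 in total.

8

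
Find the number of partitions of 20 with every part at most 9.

Counting exhaustively, 488 partitions satisfy the conditions.

488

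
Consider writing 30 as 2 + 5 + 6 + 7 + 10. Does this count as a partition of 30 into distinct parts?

The parts sum to 30, and the condition 'all summands are distinct' holds.

Yes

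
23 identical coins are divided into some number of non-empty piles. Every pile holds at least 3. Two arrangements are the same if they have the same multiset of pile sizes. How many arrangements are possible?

There are 88 such partitions.

88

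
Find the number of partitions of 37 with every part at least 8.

39

There are too many to list fully; the first 12 (by largest part) are:
37
29 + 8
28 + 9
27 + 10
26 + 11
25 + 12
24 + 13
23 + 14
22 + 15
21 + 16
21 + 8 + 8
20 + 17
…and 27 more, for 39 total.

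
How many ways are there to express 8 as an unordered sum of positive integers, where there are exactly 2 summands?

The partitions of 8 that satisfy the conditions:
7+1
6+2
5+3
4+4
That's 4 in total.

4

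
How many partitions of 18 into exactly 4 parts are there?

There are too many to list fully; the first 12 (by largest part) are:
15,1,1,1
14,2,1,1
13,3,1,1
13,2,2,1
12,4,1,1
12,3,2,1
12,2,2,2
11,5,1,1
11,4,2,1
11,3,3,1
11,3,2,2
10,6,1,1
…and 35 more, for 47 total.

47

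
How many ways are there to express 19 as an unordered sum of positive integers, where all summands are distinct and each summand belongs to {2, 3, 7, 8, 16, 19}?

2

The partitions of 19 that satisfy the conditions:
19
3, 16
That's 2 in total.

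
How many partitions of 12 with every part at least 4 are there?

5

Enumerating:
12
8+4
7+5
6+6
4+4+4
Counting gives 5.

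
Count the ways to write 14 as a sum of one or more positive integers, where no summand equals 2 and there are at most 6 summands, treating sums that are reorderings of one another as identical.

A partial list (first 12 by largest part):
14
13 + 1
12 + 1 + 1
11 + 3
11 + 1 + 1 + 1
10 + 4
10 + 3 + 1
10 + 1 + 1 + 1 + 1
9 + 5
9 + 4 + 1
9 + 3 + 1 + 1
9 + 1 + 1 + 1 + 1 + 1
…and 31 more, for 43 total.

43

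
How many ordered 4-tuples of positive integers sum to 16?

A composition of 16 into 4 positive parts is chosen by placing 3 dividers among the 15 gaps between 16 units: C(15,3) = 455.

455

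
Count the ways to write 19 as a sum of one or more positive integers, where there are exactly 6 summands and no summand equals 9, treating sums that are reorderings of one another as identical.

64

A partial list (first 12 by largest part):
14, 1, 1, 1, 1, 1
13, 2, 1, 1, 1, 1
12, 3, 1, 1, 1, 1
12, 2, 2, 1, 1, 1
11, 4, 1, 1, 1, 1
11, 3, 2, 1, 1, 1
11, 2, 2, 2, 1, 1
10, 5, 1, 1, 1, 1
10, 4, 2, 1, 1, 1
10, 3, 3, 1, 1, 1
10, 3, 2, 2, 1, 1
10, 2, 2, 2, 2, 1
…and 52 more, for 64 total.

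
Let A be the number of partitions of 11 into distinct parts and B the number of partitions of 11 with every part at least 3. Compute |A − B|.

6

Partitions of 11 into distinct parts: 12.
Partitions of 11 with every part at least 3: 6.
|12 − 6| = 6.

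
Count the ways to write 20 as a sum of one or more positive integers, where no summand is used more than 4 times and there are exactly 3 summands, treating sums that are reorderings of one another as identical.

33

There are too many to list fully; the first 12 (by largest part) are:
18, 1, 1
17, 2, 1
16, 3, 1
16, 2, 2
15, 4, 1
15, 3, 2
14, 5, 1
14, 4, 2
14, 3, 3
13, 6, 1
13, 5, 2
13, 4, 3
…and 21 more, for 33 total.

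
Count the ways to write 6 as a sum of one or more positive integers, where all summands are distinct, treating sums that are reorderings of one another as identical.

Enumerating:
6
5,1
4,2
3,2,1
That's 4 in total.

4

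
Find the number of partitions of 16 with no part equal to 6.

189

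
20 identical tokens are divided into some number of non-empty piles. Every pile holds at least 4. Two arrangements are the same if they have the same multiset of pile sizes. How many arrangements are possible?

They are:
20
4 + 16
5 + 15
6 + 14
7 + 13
8 + 12
4 + 4 + 12
9 + 11
4 + 5 + 11
10 + 10
4 + 6 + 10
5 + 5 + 10
4 + 7 + 9
5 + 6 + 9
4 + 8 + 8
5 + 7 + 8
6 + 6 + 8
4 + 4 + 4 + 8
6 + 7 + 7
4 + 4 + 5 + 7
4 + 4 + 6 + 6
4 + 5 + 5 + 6
5 + 5 + 5 + 5
4 + 4 + 4 + 4 + 4

24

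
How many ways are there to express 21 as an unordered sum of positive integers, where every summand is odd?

Direct enumeration gives 76 partitions.

76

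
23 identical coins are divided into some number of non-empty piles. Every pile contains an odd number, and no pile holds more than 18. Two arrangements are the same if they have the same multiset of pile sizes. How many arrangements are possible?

100

A full systematic count gives 100.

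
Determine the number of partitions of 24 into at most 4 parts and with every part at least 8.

7

They are:
24
8+16
9+15
10+14
11+13
12+12
8+8+8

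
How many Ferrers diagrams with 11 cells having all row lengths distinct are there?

12

The partitions of 11 that satisfy the conditions:
11
10,1
9,2
8,3
8,2,1
7,4
7,3,1
6,5
6,4,1
6,3,2
5,4,2
5,3,2,1
That's 12 in total.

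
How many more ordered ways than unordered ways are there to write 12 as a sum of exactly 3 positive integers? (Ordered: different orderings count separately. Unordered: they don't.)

43

Ordered (compositions into 3 parts): C(11,2) = 55.
Partitions of 12 into exactly 3 parts: 12.
Difference: 55 − 12 = 43.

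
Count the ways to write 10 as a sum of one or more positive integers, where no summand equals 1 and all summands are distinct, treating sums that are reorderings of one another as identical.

5

Enumerating:
10
8, 2
7, 3
6, 4
5, 3, 2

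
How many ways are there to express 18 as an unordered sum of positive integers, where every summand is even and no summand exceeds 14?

28

There are too many to list fully; the first 12 (by largest part) are:
14 + 4
14 + 2 + 2
12 + 6
12 + 4 + 2
12 + 2 + 2 + 2
10 + 8
10 + 6 + 2
10 + 4 + 4
10 + 4 + 2 + 2
10 + 2 + 2 + 2 + 2
8 + 8 + 2
8 + 6 + 4
…and 16 more, for 28 total.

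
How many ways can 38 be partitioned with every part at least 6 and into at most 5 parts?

A full systematic count gives 124.

124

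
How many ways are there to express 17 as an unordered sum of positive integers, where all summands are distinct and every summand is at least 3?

Enumerating:
17
14, 3
13, 4
12, 5
11, 6
10, 7
10, 4, 3
9, 8
9, 5, 3
8, 6, 3
8, 5, 4
7, 6, 4
That's 12 in total.

12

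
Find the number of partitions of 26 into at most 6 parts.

709

Enumerating by decreasing first part gives 709 partitions in all.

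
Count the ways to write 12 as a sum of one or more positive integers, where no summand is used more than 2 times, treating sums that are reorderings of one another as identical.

36

A partial list (first 12 by largest part):
12
11+1
10+2
10+1+1
9+3
9+2+1
8+4
8+3+1
8+2+2
8+2+1+1
7+5
7+4+1
…and 24 more, for 36 total.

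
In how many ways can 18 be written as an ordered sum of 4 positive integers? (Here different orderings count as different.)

680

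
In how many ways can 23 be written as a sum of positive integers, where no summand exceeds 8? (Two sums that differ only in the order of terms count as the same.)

A full systematic count gives 764.

764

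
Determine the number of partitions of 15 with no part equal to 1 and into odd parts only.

The partitions of 15 that satisfy the conditions:
15
9,3,3
7,5,3
5,5,5
3,3,3,3,3
That's 5 in total.

5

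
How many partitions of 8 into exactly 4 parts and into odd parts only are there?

They are:
5,1,1,1
3,3,1,1

2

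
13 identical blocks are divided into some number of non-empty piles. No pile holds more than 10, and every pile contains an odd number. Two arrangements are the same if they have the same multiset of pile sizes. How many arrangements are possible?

16

Enumerating:
9, 3, 1
9, 1, 1, 1, 1
7, 5, 1
7, 3, 3
7, 3, 1, 1, 1
7, 1, 1, 1, 1, 1, 1
5, 5, 3
5, 5, 1, 1, 1
5, 3, 3, 1, 1
5, 3, 1, 1, 1, 1, 1
5, 1, 1, 1, 1, 1, 1, 1, 1
3, 3, 3, 3, 1
3, 3, 3, 1, 1, 1, 1
3, 3, 1, 1, 1, 1, 1, 1, 1
3, 1, 1, 1, 1, 1, 1, 1, 1, 1, 1
1, 1, 1, 1, 1, 1, 1, 1, 1, 1, 1, 1, 1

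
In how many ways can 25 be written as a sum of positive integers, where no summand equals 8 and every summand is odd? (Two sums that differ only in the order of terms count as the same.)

Enumerating by decreasing first part gives 142 partitions in all.

142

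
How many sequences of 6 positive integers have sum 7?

By stars and bars with positive parts, the count is C(6,5) = 6.

6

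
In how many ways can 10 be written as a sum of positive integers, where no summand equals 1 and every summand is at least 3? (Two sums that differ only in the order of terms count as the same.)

They are:
10
7 + 3
6 + 4
5 + 5
4 + 3 + 3

5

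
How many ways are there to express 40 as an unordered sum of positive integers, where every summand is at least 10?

A partial list (first 12 by largest part):
40
30,10
29,11
28,12
27,13
26,14
25,15
24,16
23,17
22,18
21,19
20,20
…and 15 more, for 27 total.

27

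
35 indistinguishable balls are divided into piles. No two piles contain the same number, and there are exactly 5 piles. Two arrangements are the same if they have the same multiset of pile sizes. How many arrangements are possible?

192

Counting exhaustively, 192 partitions satisfy the conditions.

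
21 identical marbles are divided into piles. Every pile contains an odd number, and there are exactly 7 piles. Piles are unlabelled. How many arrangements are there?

15

They are:
1+1+1+1+1+1+15
1+1+1+1+1+3+13
1+1+1+1+1+5+11
1+1+1+1+3+3+11
1+1+1+1+1+7+9
1+1+1+1+3+5+9
1+1+1+3+3+3+9
1+1+1+1+3+7+7
1+1+1+1+5+5+7
1+1+1+3+3+5+7
1+1+3+3+3+3+7
1+1+1+3+5+5+5
1+1+3+3+3+5+5
1+3+3+3+3+3+5
3+3+3+3+3+3+3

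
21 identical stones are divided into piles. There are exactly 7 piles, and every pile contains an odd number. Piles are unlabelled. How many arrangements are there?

Enumerating:
1,1,1,1,1,1,15
1,1,1,1,1,3,13
1,1,1,1,1,5,11
1,1,1,1,3,3,11
1,1,1,1,1,7,9
1,1,1,1,3,5,9
1,1,1,3,3,3,9
1,1,1,1,3,7,7
1,1,1,1,5,5,7
1,1,1,3,3,5,7
1,1,3,3,3,3,7
1,1,1,3,5,5,5
1,1,3,3,3,5,5
1,3,3,3,3,3,5
3,3,3,3,3,3,3
That's 15 in total.

15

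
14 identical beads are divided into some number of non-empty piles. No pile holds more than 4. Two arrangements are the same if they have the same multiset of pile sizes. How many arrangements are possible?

47

A partial list (first 12 by largest part):
4+4+4+2
4+4+4+1+1
4+4+3+3
4+4+3+2+1
4+4+3+1+1+1
4+4+2+2+2
4+4+2+2+1+1
4+4+2+1+1+1+1
4+4+1+1+1+1+1+1
4+3+3+3+1
4+3+3+2+2
4+3+3+2+1+1
…and 35 more, for 47 total.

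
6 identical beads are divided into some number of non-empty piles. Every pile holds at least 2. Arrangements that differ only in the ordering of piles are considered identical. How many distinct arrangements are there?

They are:
6
4, 2
3, 3
2, 2, 2
That's 4 in total.

4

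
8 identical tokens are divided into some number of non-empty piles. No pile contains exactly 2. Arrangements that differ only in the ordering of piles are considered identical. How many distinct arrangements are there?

The partitions of 8 that satisfy the conditions:
8
1+7
1+1+6
3+5
1+1+1+5
4+4
1+3+4
1+1+1+1+4
1+1+3+3
1+1+1+1+1+3
1+1+1+1+1+1+1+1
Counting gives 11.

11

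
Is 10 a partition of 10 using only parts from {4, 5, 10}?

The parts sum to 10, and the condition 'each summand belongs to {4, 5, 10}' holds.

Yes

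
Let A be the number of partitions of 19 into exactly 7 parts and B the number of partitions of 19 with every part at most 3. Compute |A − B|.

25

Partitions of 19 into exactly 7 parts: 65.
Partitions of 19 with every part at most 3: 40.
|65 − 40| = 25.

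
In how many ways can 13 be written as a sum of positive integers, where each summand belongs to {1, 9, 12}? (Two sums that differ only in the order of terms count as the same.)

3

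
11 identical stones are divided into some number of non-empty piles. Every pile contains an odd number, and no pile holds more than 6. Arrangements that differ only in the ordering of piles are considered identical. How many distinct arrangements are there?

8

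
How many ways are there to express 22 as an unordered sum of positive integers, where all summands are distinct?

89

A full systematic count gives 89.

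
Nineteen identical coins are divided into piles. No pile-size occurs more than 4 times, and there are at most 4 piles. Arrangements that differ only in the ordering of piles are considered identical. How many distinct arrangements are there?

Counting exhaustively, 94 partitions satisfy the conditions.

94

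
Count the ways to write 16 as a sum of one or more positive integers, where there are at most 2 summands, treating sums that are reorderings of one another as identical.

9

Listing the qualifying partitions of 16:
16
15 + 1
14 + 2
13 + 3
12 + 4
11 + 5
10 + 6
9 + 7
8 + 8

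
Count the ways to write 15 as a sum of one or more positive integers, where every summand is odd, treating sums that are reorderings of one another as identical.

27

There are too many to list fully; the first 12 (by largest part) are:
15
13+1+1
11+3+1
11+1+1+1+1
9+5+1
9+3+3
9+3+1+1+1
9+1+1+1+1+1+1
7+7+1
7+5+3
7+5+1+1+1
7+3+3+1+1
…and 15 more, for 27 total.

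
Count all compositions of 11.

Each of the 10 gaps between 11 units is either a break or not: 2^10 = 1024.

1024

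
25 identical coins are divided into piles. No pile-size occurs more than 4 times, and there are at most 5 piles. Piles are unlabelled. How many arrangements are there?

376

Counting exhaustively, 376 partitions satisfy the conditions.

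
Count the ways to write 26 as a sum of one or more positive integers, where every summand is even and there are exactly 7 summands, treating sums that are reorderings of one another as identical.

11

Enumerating:
14 + 2 + 2 + 2 + 2 + 2 + 2
12 + 4 + 2 + 2 + 2 + 2 + 2
10 + 6 + 2 + 2 + 2 + 2 + 2
10 + 4 + 4 + 2 + 2 + 2 + 2
8 + 8 + 2 + 2 + 2 + 2 + 2
8 + 6 + 4 + 2 + 2 + 2 + 2
8 + 4 + 4 + 4 + 2 + 2 + 2
6 + 6 + 6 + 2 + 2 + 2 + 2
6 + 6 + 4 + 4 + 2 + 2 + 2
6 + 4 + 4 + 4 + 4 + 2 + 2
4 + 4 + 4 + 4 + 4 + 4 + 2
That's 11 in total.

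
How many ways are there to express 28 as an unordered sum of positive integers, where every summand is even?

Direct enumeration gives 135 partitions.

135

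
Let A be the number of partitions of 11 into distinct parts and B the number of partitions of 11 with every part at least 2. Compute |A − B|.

2

Partitions of 11 into distinct parts: 12.
Partitions of 11 with every part at least 2: 14.
|12 − 14| = 2.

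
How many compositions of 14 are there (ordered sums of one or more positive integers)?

8192

There are 13 gaps and each independently is a cut or not, giving 2^13 = 8192.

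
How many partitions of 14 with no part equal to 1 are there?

34

There are too many to list fully; the first 12 (by largest part) are:
14
12+2
11+3
10+4
10+2+2
9+5
9+3+2
8+6
8+4+2
8+3+3
8+2+2+2
7+7
…and 22 more, for 34 total.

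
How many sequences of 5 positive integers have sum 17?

1820

By stars and bars with positive parts, the count is C(16,4) = 1820.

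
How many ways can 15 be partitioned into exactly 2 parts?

7

The partitions of 15 that satisfy the conditions:
14, 1
13, 2
12, 3
11, 4
10, 5
9, 6
8, 7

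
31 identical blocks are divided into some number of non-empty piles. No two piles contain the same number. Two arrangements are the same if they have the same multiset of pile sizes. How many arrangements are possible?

There are 340 such partitions.

340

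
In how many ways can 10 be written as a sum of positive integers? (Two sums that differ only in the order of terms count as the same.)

There are too many to list fully; the first 12 (by largest part) are:
10
1, 9
2, 8
1, 1, 8
3, 7
1, 2, 7
1, 1, 1, 7
4, 6
1, 3, 6
2, 2, 6
1, 1, 2, 6
1, 1, 1, 1, 6
…and 30 more, for 42 total.

42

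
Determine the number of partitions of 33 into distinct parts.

448

Systematic enumeration (by largest part, then next-largest, …) yields 448.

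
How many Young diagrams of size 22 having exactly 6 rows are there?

Systematic enumeration (by largest part, then next-largest, …) yields 136.

136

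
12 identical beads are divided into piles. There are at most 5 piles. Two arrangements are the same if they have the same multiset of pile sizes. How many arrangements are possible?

There are too many to list fully; the first 12 (by largest part) are:
12
1,11
2,10
1,1,10
3,9
1,2,9
1,1,1,9
4,8
1,3,8
2,2,8
1,1,2,8
1,1,1,1,8
…and 35 more, for 47 total.

47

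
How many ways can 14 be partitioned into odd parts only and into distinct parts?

3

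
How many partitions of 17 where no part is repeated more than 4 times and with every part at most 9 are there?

164

Enumerating by decreasing first part gives 164 partitions in all.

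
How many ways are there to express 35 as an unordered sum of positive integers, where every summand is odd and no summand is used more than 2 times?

102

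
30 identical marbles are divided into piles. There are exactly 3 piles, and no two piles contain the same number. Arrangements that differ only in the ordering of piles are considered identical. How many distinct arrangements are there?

61

A partial list (first 12 by largest part):
27+2+1
26+3+1
25+4+1
25+3+2
24+5+1
24+4+2
23+6+1
23+5+2
23+4+3
22+7+1
22+6+2
22+5+3
…and 49 more, for 61 total.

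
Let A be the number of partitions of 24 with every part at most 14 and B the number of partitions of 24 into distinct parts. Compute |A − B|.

1356

Partitions of 24 with every part at most 14: 1478.
Partitions of 24 into distinct parts: 122.
|1478 − 122| = 1356.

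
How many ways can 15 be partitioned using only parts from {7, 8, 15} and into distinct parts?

2

They are:
15
8, 7
Counting gives 2.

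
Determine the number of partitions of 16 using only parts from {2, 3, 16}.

4

Enumerating:
16
2, 2, 3, 3, 3, 3
2, 2, 2, 2, 2, 3, 3
2, 2, 2, 2, 2, 2, 2, 2
That's 4 in total.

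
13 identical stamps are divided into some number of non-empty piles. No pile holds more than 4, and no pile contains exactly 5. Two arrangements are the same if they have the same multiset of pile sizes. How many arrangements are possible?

39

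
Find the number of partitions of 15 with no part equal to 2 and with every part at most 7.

49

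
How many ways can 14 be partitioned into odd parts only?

22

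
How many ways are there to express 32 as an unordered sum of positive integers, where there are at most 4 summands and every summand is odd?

A partial list (first 12 by largest part):
31 + 1
29 + 3
29 + 1 + 1 + 1
27 + 5
27 + 3 + 1 + 1
25 + 7
25 + 5 + 1 + 1
25 + 3 + 3 + 1
23 + 9
23 + 7 + 1 + 1
23 + 5 + 3 + 1
23 + 3 + 3 + 3
…and 43 more, for 55 total.

55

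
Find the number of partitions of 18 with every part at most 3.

37

A partial list (first 12 by largest part):
3+3+3+3+3+3
1+2+3+3+3+3+3
1+1+1+3+3+3+3+3
2+2+2+3+3+3+3
1+1+2+2+3+3+3+3
1+1+1+1+2+3+3+3+3
1+1+1+1+1+1+3+3+3+3
1+2+2+2+2+3+3+3
1+1+1+2+2+2+3+3+3
1+1+1+1+1+2+2+3+3+3
1+1+1+1+1+1+1+2+3+3+3
1+1+1+1+1+1+1+1+1+3+3+3
…and 25 more, for 37 total.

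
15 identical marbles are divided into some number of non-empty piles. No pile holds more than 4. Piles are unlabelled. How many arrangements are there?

54

A partial list (first 12 by largest part):
4,4,4,3
4,4,4,2,1
4,4,4,1,1,1
4,4,3,3,1
4,4,3,2,2
4,4,3,2,1,1
4,4,3,1,1,1,1
4,4,2,2,2,1
4,4,2,2,1,1,1
4,4,2,1,1,1,1,1
4,4,1,1,1,1,1,1,1
4,3,3,3,2
…and 42 more, for 54 total.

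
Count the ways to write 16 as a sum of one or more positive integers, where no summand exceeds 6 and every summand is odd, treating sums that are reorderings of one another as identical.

Enumerating:
5, 5, 5, 1
5, 5, 3, 3
5, 5, 3, 1, 1, 1
5, 5, 1, 1, 1, 1, 1, 1
5, 3, 3, 3, 1, 1
5, 3, 3, 1, 1, 1, 1, 1
5, 3, 1, 1, 1, 1, 1, 1, 1, 1
5, 1, 1, 1, 1, 1, 1, 1, 1, 1, 1, 1
3, 3, 3, 3, 3, 1
3, 3, 3, 3, 1, 1, 1, 1
3, 3, 3, 1, 1, 1, 1, 1, 1, 1
3, 3, 1, 1, 1, 1, 1, 1, 1, 1, 1, 1
3, 1, 1, 1, 1, 1, 1, 1, 1, 1, 1, 1, 1, 1
1, 1, 1, 1, 1, 1, 1, 1, 1, 1, 1, 1, 1, 1, 1, 1

14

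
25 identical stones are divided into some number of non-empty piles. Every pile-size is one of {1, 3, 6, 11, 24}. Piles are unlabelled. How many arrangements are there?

37

A partial list (first 12 by largest part):
24, 1
11, 11, 3
11, 11, 1, 1, 1
11, 6, 6, 1, 1
11, 6, 3, 3, 1, 1
11, 6, 3, 1, 1, 1, 1, 1
11, 6, 1, 1, 1, 1, 1, 1, 1, 1
11, 3, 3, 3, 3, 1, 1
11, 3, 3, 3, 1, 1, 1, 1, 1
11, 3, 3, 1, 1, 1, 1, 1, 1, 1, 1
11, 3, 1, 1, 1, 1, 1, 1, 1, 1, 1, 1, 1
11, 1, 1, 1, 1, 1, 1, 1, 1, 1, 1, 1, 1, 1, 1
…and 25 more, for 37 total.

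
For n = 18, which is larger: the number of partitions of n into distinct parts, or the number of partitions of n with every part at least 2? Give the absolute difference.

Partitions of 18 into distinct parts: 46.
Partitions of 18 with every part at least 2: 88.
|46 − 88| = 42.

42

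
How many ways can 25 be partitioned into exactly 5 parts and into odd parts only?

30

A partial list (first 12 by largest part):
1 + 1 + 1 + 1 + 21
1 + 1 + 1 + 3 + 19
1 + 1 + 1 + 5 + 17
1 + 1 + 3 + 3 + 17
1 + 1 + 1 + 7 + 15
1 + 1 + 3 + 5 + 15
1 + 3 + 3 + 3 + 15
1 + 1 + 1 + 9 + 13
1 + 1 + 3 + 7 + 13
1 + 1 + 5 + 5 + 13
1 + 3 + 3 + 5 + 13
3 + 3 + 3 + 3 + 13
…and 18 more, for 30 total.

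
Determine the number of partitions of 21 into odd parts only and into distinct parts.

Listing the qualifying partitions of 21:
21
17,3,1
15,5,1
13,7,1
13,5,3
11,9,1
11,7,3
9,7,5
Counting gives 8.

8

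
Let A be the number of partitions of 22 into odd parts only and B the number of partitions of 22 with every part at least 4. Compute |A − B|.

55

Partitions of 22 into odd parts only: 89.
Partitions of 22 with every part at least 4: 34.
|89 − 34| = 55.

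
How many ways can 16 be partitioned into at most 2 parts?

Listing the qualifying partitions of 16:
16
1+15
2+14
3+13
4+12
5+11
6+10
7+9
8+8

9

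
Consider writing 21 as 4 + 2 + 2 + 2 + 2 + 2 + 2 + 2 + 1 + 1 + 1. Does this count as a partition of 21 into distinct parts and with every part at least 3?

No

The parts sum to 21, and the condition 'all summands are distinct' is violated.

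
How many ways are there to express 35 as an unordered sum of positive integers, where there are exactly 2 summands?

The partitions of 35 that satisfy the conditions:
1,34
2,33
3,32
4,31
5,30
6,29
7,28
8,27
9,26
10,25
11,24
12,23
13,22
14,21
15,20
16,19
17,18

17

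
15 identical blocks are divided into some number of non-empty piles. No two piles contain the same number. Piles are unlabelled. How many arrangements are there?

27

A partial list (first 12 by largest part):
15
14, 1
13, 2
12, 3
12, 2, 1
11, 4
11, 3, 1
10, 5
10, 4, 1
10, 3, 2
9, 6
9, 5, 1
…and 15 more, for 27 total.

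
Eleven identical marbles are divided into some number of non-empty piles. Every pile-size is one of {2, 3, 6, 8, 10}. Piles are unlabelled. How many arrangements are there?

The partitions of 11 that satisfy the conditions:
8 + 3
6 + 3 + 2
3 + 3 + 3 + 2
3 + 2 + 2 + 2 + 2
That's 4 in total.

4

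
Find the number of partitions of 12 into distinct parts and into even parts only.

The partitions of 12 that satisfy the conditions:
12
10+2
8+4
6+4+2

4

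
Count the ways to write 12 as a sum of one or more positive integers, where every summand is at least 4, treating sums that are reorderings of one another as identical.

5

They are:
12
8,4
7,5
6,6
4,4,4
That's 5 in total.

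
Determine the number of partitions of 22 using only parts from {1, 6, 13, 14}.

Enumerating:
1+1+6+14
1+1+1+1+1+1+1+1+14
1+1+1+6+13
1+1+1+1+1+1+1+1+1+13
1+1+1+1+6+6+6
1+1+1+1+1+1+1+1+1+1+6+6
1+1+1+1+1+1+1+1+1+1+1+1+1+1+1+1+6
1+1+1+1+1+1+1+1+1+1+1+1+1+1+1+1+1+1+1+1+1+1

8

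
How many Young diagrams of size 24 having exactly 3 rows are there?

48

A partial list (first 12 by largest part):
22+1+1
21+2+1
20+3+1
20+2+2
19+4+1
19+3+2
18+5+1
18+4+2
18+3+3
17+6+1
17+5+2
17+4+3
…and 36 more, for 48 total.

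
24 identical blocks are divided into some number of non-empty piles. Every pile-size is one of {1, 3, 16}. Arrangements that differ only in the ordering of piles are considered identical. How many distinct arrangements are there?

The partitions of 24 that satisfy the conditions:
16,3,3,1,1
16,3,1,1,1,1,1
16,1,1,1,1,1,1,1,1
3,3,3,3,3,3,3,3
3,3,3,3,3,3,3,1,1,1
3,3,3,3,3,3,1,1,1,1,1,1
3,3,3,3,3,1,1,1,1,1,1,1,1,1
3,3,3,3,1,1,1,1,1,1,1,1,1,1,1,1
3,3,3,1,1,1,1,1,1,1,1,1,1,1,1,1,1,1
3,3,1,1,1,1,1,1,1,1,1,1,1,1,1,1,1,1,1,1
3,1,1,1,1,1,1,1,1,1,1,1,1,1,1,1,1,1,1,1,1,1
1,1,1,1,1,1,1,1,1,1,1,1,1,1,1,1,1,1,1,1,1,1,1,1
Counting gives 12.

12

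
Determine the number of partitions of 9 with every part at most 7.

There are too many to list fully; the first 12 (by largest part) are:
7,2
7,1,1
6,3
6,2,1
6,1,1,1
5,4
5,3,1
5,2,2
5,2,1,1
5,1,1,1,1
4,4,1
4,3,2
…and 16 more, for 28 total.

28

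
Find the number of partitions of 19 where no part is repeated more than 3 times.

Counting exhaustively, 258 partitions satisfy the conditions.

258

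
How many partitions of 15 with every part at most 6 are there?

Systematic enumeration (by largest part, then next-largest, …) yields 110.

110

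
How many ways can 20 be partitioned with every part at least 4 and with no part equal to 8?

The partitions of 20 that satisfy the conditions:
20
16, 4
15, 5
14, 6
13, 7
12, 4, 4
11, 9
11, 5, 4
10, 10
10, 6, 4
10, 5, 5
9, 7, 4
9, 6, 5
7, 7, 6
7, 5, 4, 4
6, 6, 4, 4
6, 5, 5, 4
5, 5, 5, 5
4, 4, 4, 4, 4
Counting gives 19.

19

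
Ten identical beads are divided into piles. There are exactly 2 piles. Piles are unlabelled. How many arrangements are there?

5

The partitions of 10 that satisfy the conditions:
1 + 9
2 + 8
3 + 7
4 + 6
5 + 5
That's 5 in total.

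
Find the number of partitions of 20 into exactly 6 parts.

90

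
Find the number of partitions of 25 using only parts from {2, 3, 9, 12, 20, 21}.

They are:
21,2,2
20,3,2
12,9,2,2
12,3,3,3,2,2
12,3,2,2,2,2,2
9,9,3,2,2
9,3,3,3,3,2,2
9,3,3,2,2,2,2,2
9,2,2,2,2,2,2,2,2
3,3,3,3,3,3,3,2,2
3,3,3,3,3,2,2,2,2,2
3,3,3,2,2,2,2,2,2,2,2
3,2,2,2,2,2,2,2,2,2,2,2

13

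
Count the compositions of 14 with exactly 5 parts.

Place 4 bars in the 13 internal gaps of a row of 14 dots: C(13,4) = 715.

715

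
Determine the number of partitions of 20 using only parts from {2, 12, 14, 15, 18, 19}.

4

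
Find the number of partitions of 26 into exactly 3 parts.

A partial list (first 12 by largest part):
24,1,1
23,2,1
22,3,1
22,2,2
21,4,1
21,3,2
20,5,1
20,4,2
20,3,3
19,6,1
19,5,2
19,4,3
…and 44 more, for 56 total.

56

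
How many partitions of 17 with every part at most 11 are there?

278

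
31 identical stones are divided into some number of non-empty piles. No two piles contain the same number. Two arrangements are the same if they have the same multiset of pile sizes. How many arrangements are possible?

A full systematic count gives 340.

340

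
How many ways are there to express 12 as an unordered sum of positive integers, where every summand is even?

11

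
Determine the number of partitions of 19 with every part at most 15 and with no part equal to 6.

382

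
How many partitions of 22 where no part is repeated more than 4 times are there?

628

Counting exhaustively, 628 partitions satisfy the conditions.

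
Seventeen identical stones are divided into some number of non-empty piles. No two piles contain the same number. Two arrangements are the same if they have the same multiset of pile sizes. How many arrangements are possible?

38

There are too many to list fully; the first 12 (by largest part) are:
17
16 + 1
15 + 2
14 + 3
14 + 2 + 1
13 + 4
13 + 3 + 1
12 + 5
12 + 4 + 1
12 + 3 + 2
11 + 6
11 + 5 + 1
…and 26 more, for 38 total.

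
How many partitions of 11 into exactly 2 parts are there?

Enumerating:
10,1
9,2
8,3
7,4
6,5
That's 5 in total.

5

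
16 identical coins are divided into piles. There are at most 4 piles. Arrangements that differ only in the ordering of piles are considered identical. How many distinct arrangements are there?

There are too many to list fully; the first 12 (by largest part) are:
16
15, 1
14, 2
14, 1, 1
13, 3
13, 2, 1
13, 1, 1, 1
12, 4
12, 3, 1
12, 2, 2
12, 2, 1, 1
11, 5
…and 52 more, for 64 total.

64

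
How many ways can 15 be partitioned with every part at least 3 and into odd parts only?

The partitions of 15 that satisfy the conditions:
15
3,3,9
3,5,7
5,5,5
3,3,3,3,3

5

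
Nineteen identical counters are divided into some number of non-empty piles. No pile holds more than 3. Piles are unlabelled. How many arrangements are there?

There are too many to list fully; the first 12 (by largest part) are:
3 + 3 + 3 + 3 + 3 + 3 + 1
3 + 3 + 3 + 3 + 3 + 2 + 2
3 + 3 + 3 + 3 + 3 + 2 + 1 + 1
3 + 3 + 3 + 3 + 3 + 1 + 1 + 1 + 1
3 + 3 + 3 + 3 + 2 + 2 + 2 + 1
3 + 3 + 3 + 3 + 2 + 2 + 1 + 1 + 1
3 + 3 + 3 + 3 + 2 + 1 + 1 + 1 + 1 + 1
3 + 3 + 3 + 3 + 1 + 1 + 1 + 1 + 1 + 1 + 1
3 + 3 + 3 + 2 + 2 + 2 + 2 + 2
3 + 3 + 3 + 2 + 2 + 2 + 2 + 1 + 1
3 + 3 + 3 + 2 + 2 + 2 + 1 + 1 + 1 + 1
3 + 3 + 3 + 2 + 2 + 1 + 1 + 1 + 1 + 1 + 1
…and 28 more, for 40 total.

40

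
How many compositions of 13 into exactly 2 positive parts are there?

Place 1 bars in the 12 internal gaps of a row of 13 dots: C(12,1) = 12.

12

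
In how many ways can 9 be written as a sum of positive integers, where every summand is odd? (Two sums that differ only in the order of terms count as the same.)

The partitions of 9 that satisfy the conditions:
9
7 + 1 + 1
5 + 3 + 1
5 + 1 + 1 + 1 + 1
3 + 3 + 3
3 + 3 + 1 + 1 + 1
3 + 1 + 1 + 1 + 1 + 1 + 1
1 + 1 + 1 + 1 + 1 + 1 + 1 + 1 + 1

8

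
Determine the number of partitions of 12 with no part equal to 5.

There are too many to list fully; the first 12 (by largest part) are:
12
11, 1
10, 2
10, 1, 1
9, 3
9, 2, 1
9, 1, 1, 1
8, 4
8, 3, 1
8, 2, 2
8, 2, 1, 1
8, 1, 1, 1, 1
…and 50 more, for 62 total.

62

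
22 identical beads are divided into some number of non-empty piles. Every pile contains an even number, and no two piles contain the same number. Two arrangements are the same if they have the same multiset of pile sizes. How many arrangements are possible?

Enumerating:
22
20,2
18,4
16,6
16,4,2
14,8
14,6,2
12,10
12,8,2
12,6,4
10,8,4
10,6,4,2
Counting gives 12.

12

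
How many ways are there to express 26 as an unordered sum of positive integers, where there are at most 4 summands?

206

Counting exhaustively, 206 partitions satisfy the conditions.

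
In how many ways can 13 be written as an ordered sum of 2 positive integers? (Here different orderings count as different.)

A composition of 13 into 2 positive parts is chosen by placing 1 dividers among the 12 gaps between 13 units: C(12,1) = 12.

12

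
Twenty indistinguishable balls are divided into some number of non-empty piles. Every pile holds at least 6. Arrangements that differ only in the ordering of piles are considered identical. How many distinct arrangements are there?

They are:
20
14 + 6
13 + 7
12 + 8
11 + 9
10 + 10
8 + 6 + 6
7 + 7 + 6
That's 8 in total.

8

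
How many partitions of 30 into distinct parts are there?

296

Systematic enumeration (by largest part, then next-largest, …) yields 296.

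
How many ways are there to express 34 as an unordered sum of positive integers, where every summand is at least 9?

18

Listing the qualifying partitions of 34:
34
9, 25
10, 24
11, 23
12, 22
13, 21
14, 20
15, 19
16, 18
17, 17
9, 9, 16
9, 10, 15
9, 11, 14
10, 10, 14
9, 12, 13
10, 11, 13
10, 12, 12
11, 11, 12
Counting gives 18.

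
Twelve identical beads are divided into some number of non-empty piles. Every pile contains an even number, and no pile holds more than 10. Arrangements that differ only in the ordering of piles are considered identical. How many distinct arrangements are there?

10

Enumerating:
10,2
8,4
8,2,2
6,6
6,4,2
6,2,2,2
4,4,4
4,4,2,2
4,2,2,2,2
2,2,2,2,2,2
That's 10 in total.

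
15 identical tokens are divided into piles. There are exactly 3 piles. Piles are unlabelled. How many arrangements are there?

Listing the qualifying partitions of 15:
13, 1, 1
12, 2, 1
11, 3, 1
11, 2, 2
10, 4, 1
10, 3, 2
9, 5, 1
9, 4, 2
9, 3, 3
8, 6, 1
8, 5, 2
8, 4, 3
7, 7, 1
7, 6, 2
7, 5, 3
7, 4, 4
6, 6, 3
6, 5, 4
5, 5, 5
That's 19 in total.

19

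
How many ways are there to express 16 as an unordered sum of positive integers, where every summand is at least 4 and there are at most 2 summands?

The partitions of 16 that satisfy the conditions:
16
12, 4
11, 5
10, 6
9, 7
8, 8
That's 6 in total.

6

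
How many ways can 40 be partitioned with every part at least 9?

A partial list (first 12 by largest part):
40
9,31
10,30
11,29
12,28
13,27
14,26
15,25
16,24
17,23
18,22
9,9,22
…and 27 more, for 39 total.

39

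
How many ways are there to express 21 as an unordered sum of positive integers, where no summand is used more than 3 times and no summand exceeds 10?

290

Enumerating by decreasing first part gives 290 partitions in all.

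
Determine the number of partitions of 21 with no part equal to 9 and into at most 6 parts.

284

Enumerating by decreasing first part gives 284 partitions in all.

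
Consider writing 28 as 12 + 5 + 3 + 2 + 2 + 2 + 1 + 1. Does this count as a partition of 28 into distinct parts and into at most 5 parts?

The parts sum to 28, and the condition 'all summands are distinct' is violated.

No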